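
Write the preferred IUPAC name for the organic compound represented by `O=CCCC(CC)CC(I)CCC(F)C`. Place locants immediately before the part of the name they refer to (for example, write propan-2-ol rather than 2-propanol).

Counting along the main chain through the –CHO group gives 10 carbons: the parent is decane.
An aldehyde (terminal –CHO) is the principal characteristic group, giving the suffix -al.
Number the chain so that the aldehyde carbon is C-1 by definition.
That gives an ethyl group at C-4; a fluoro group at C-9; an iodo group at C-6.
The substituents are ordered alphabetically, ignoring any di-/tri- multipliers.
Putting it together: 4-ethyl-9-fluoro-6-iododecanal.

4-ethyl-9-fluoro-6-iododecanal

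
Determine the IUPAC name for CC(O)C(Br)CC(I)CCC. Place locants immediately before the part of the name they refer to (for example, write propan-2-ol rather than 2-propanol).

The longest carbon chain that includes the –OH group has 8 carbons, so the parent hydride is octane.
The highest-priority functional group is an alcohol (–OH), so the name ends in -ol.
The numbering direction is chosen so that numbering from this end puts the hydroxyl group at C-2 rather than C-7.
This places the hydroxyl at C-2; a bromo group at C-3; an iodo group at C-5.
The substituents are ordered alphabetically, ignoring any di-/tri- multipliers.
Assembling the pieces gives 3-bromo-5-iodooctan-2-ol.

3-bromo-5-iodooctan-2-ol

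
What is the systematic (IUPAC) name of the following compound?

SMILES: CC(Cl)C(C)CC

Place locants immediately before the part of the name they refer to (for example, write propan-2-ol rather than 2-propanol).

The longest carbon chain is 5 atoms: the parent is pentane.
Choose the numbering such that the substituent locant set {2,3} is lower than {3,4} at the first point of difference.
This places a chloro group at C-2; a methyl group at C-3.
The substituents are ordered alphabetically, ignoring any di-/tri- multipliers.
The name is 2-chloro-3-methylpentane.

2-chloro-3-methylpentane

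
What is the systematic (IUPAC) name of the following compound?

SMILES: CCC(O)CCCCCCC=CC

Counting along the main chain through the –OH group and the multiple bond gives 12 carbons: the parent is dodecane.
The principal characteristic group is an alcohol (–OH), named with the suffix -ol.
The chain contains a C=C double bond, so the unsaturation ending is -ene.
The numbering direction is chosen so that numbering from this end puts the hydroxyl group at C-3 rather than C-10.
This places the hydroxyl at C-3; the double bond between C-10 and C-11.
The name is dodec-10-en-3-ol.

dodec-10-en-3-ol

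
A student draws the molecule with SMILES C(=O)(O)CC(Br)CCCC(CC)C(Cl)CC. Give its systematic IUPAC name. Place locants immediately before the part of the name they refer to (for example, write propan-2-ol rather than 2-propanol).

Counting along the main chain through the –COOH group gives 10 carbons: the parent is decane.
The highest-priority functional group is a carboxylic acid (terminal –COOH), so the name ends in -oic acid.
The numbering direction is chosen so that the carboxylic acid carbon is C-1 by definition.
With this numbering: a bromo group at C-3; a chloro group at C-8; an ethyl group at C-7.
Substituent prefixes are cited in alphabetical order (multiplying prefixes like di-/tri- are ignored for ordering).
The name is 3-bromo-8-chloro-7-ethyldecanoic acid.

3-bromo-8-chloro-7-ethyldecanoic acid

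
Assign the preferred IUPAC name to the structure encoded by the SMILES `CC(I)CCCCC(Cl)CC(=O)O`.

Counting along the main chain through the –COOH group gives 9 carbons: the parent is nonane.
A carboxylic acid (terminal –COOH) is the principal characteristic group, giving the suffix -oic acid.
Number the chain so that the carboxylic acid carbon is C-1 by definition.
This places a chloro group at C-3; an iodo group at C-8.
The substituents are ordered alphabetically, ignoring any di-/tri- multipliers.
The name is 3-chloro-8-iodononanoic acid.

3-chloro-8-iodononanoic acid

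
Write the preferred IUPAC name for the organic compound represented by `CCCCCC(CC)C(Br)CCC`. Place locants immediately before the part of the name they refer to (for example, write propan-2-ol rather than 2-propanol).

4-bromo-5-ethyldecane

The longest continuous carbon chain has 10 atoms, so the parent hydride is decane.
Number the chain so that the substituent locant set {4,5} is lower than {6,7} at the first point of difference.
With this numbering: a bromo group at C-4; an ethyl group at C-5.
Prefixes are listed alphabetically: bromo, ethyl.
Assembling the pieces gives 4-bromo-5-ethyldecane.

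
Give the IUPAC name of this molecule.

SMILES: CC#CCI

1-iodobut-2-yne

Counting along the main chain through the multiple bond gives 4 carbons: the parent is butane.
The chain contains a C≡C triple bond, so the unsaturation ending is -yne.
The numbering direction is chosen so that the substituent locant set {1} is lower than {4} at the first point of difference.
With this numbering: the triple bond between C-2 and C-3; an iodo group at C-1.
Putting it together: 1-iodobut-2-yne.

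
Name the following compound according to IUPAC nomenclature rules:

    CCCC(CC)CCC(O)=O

Counting along the main chain through the –COOH group gives 7 carbons: the parent is heptane.
A carboxylic acid (terminal –COOH) is the principal characteristic group, giving the suffix -oic acid.
Choose the numbering such that the carboxylic acid carbon is C-1 by definition.
This places an ethyl group at C-4.
The name is 4-ethylheptanoic acid.

4-ethylheptanoic acid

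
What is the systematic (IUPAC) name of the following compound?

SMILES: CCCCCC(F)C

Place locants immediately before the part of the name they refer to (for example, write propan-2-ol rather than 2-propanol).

2-fluoroheptane

The longest carbon chain is 7 atoms: the parent is heptane.
The numbering direction is chosen so that the substituent locant set {2} is lower than {6} at the first point of difference.
This places a fluoro group at C-2.
Putting it together: 2-fluoroheptane.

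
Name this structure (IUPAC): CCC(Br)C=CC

4-bromohex-2-ene

The longest carbon chain that includes the multiple bond has 6 carbons, so the parent hydride is hexane.
The chain contains a C=C double bond, so the unsaturation ending is -ene.
Number the chain so that numbering from this end puts the double bond at C-2 rather than C-4.
This places the double bond between C-2 and C-3; a bromo group at C-4.
Assembling the pieces gives 4-bromohex-2-ene.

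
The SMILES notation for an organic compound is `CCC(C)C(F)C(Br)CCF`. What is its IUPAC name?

3-bromo-1,4-difluoro-5-methylheptane

The longest continuous carbon chain has 7 atoms, so the parent hydride is heptane.
Number the chain so that the substituent locant set {1,3,4,5} is lower than {3,4,5,7} at the first point of difference.
That gives a bromo group at C-3; fluoro groups at C-1 and C-4; a methyl group at C-5.
Substituent prefixes are cited in alphabetical order (multiplying prefixes like di-/tri- are ignored for ordering).
Assembling the pieces gives 3-bromo-1,4-difluoro-5-methylheptane.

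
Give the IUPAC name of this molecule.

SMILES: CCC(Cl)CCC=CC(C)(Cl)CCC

4,9-dichloro-4-methylundec-5-ene

The longest chain bearing the multiple bond is 11 carbons long (undecane).
There is one C=C double bond, indicated by the ending -ene.
The numbering direction is chosen so that numbering from this end puts the double bond at C-5 rather than C-6.
That gives the double bond between C-5 and C-6; chloro groups at C-4 and C-9; a methyl group at C-4.
The substituents are ordered alphabetically, ignoring any di-/tri- multipliers.
Assembling the pieces gives 4,9-dichloro-4-methylundec-5-ene.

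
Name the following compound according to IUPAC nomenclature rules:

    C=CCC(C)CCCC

The longest carbon chain that includes the multiple bond has 8 carbons, so the parent hydride is octane.
There is one C=C double bond, indicated by the ending -ene.
The numbering direction is chosen so that numbering from this end puts the double bond at C-1 rather than C-7.
This places the double bond between C-1 and C-2; a methyl group at C-4.
Assembling the pieces gives 4-methyloct-1-ene.

4-methyloct-1-ene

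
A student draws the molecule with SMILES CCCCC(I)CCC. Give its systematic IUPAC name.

4-iodooctane

The parent chain contains 8 carbons (octane).
Number the chain so that the substituent locant set {4} is lower than {5} at the first point of difference.
That gives an iodo group at C-4.
The name is 4-iodooctane.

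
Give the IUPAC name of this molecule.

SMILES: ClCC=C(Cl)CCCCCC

The longest carbon chain that includes the multiple bond has 9 carbons, so the parent hydride is nonane.
There is one C=C double bond, indicated by the ending -ene.
Choose the numbering such that numbering from this end puts the double bond at C-2 rather than C-7.
This places the double bond between C-2 and C-3; chloro groups at C-1 and C-3.
Putting it together: 1,3-dichloronon-2-ene.

1,3-dichloronon-2-ene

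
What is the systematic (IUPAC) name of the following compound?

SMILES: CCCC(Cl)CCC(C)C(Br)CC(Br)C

The longest carbon chain is 11 atoms: the parent is undecane.
Choose the numbering such that the substituent locant set {2,4,5,8} is lower than {4,7,8,10} at the first point of difference.
That gives bromo groups at C-2 and C-4; a chloro group at C-8; a methyl group at C-5.
Substituent prefixes are cited in alphabetical order (multiplying prefixes like di-/tri- are ignored for ordering).
Assembling the pieces gives 2,4-dibromo-8-chloro-5-methylundecane.

2,4-dibromo-8-chloro-5-methylundecane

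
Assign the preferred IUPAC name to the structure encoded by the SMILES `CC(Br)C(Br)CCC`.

2,3-dibromohexane

The longest continuous carbon chain has 6 atoms, so the parent hydride is hexane.
Choose the numbering such that the substituent locant set {2,3} is lower than {4,5} at the first point of difference.
That gives bromo groups at C-2 and C-3.
Putting it together: 2,3-dibromohexane.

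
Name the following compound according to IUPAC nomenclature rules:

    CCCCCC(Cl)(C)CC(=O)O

The longest chain bearing the –COOH group is 8 carbons long (octane).
The principal characteristic group is a carboxylic acid (terminal –COOH), named with the suffix -oic acid.
Choose the numbering such that the carboxylic acid carbon is C-1 by definition.
That gives a chloro group at C-3; a methyl group at C-3.
Substituent prefixes are cited in alphabetical order (multiplying prefixes like di-/tri- are ignored for ordering).
Assembling the pieces gives 3-chloro-3-methyloctanoic acid.

3-chloro-3-methyloctanoic acid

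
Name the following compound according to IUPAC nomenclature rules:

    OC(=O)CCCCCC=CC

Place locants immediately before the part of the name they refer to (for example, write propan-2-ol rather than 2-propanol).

non-7-enoic acid

The longest carbon chain that includes the –COOH group and the multiple bond has 9 carbons, so the parent hydride is nonane.
The principal characteristic group is a carboxylic acid (terminal –COOH), named with the suffix -oic acid.
A C=C double bond in the chain gives the infix -ene-.
The numbering direction is chosen so that the carboxylic acid carbon is C-1 by definition.
This places the double bond between C-7 and C-8.
Assembling the pieces gives non-7-enoic acid.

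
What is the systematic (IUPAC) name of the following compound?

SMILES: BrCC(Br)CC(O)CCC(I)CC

1,2-dibromo-7-iodononan-4-ol

The longest carbon chain that includes the –OH group has 9 carbons, so the parent hydride is nonane.
The highest-priority functional group is an alcohol (–OH), so the name ends in -ol.
Number the chain so that numbering from this end puts the hydroxyl group at C-4 rather than C-6.
This places the hydroxyl at C-4; bromo groups at C-1 and C-2; an iodo group at C-7.
Prefixes are listed alphabetically: bromo, iodo.
The name is 1,2-dibromo-7-iodononan-4-ol.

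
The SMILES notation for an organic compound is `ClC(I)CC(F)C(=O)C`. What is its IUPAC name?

The longest chain bearing the carbonyl is 5 carbons long (pentane).
The highest-priority functional group is a ketone (C=O on an internal carbon), so the name ends in -one.
Number the chain so that numbering from this end puts the carbonyl group at C-2 rather than C-4.
This places the carbonyl at C-2; a chloro group at C-5; a fluoro group at C-3; an iodo group at C-5.
Substituent prefixes are cited in alphabetical order (multiplying prefixes like di-/tri- are ignored for ordering).
Putting it together: 5-chloro-3-fluoro-5-iodopentan-2-one.

5-chloro-3-fluoro-5-iodopentan-2-one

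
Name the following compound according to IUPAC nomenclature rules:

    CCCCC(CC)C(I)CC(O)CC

6-ethyl-5-iododecan-3-ol

Counting along the main chain through the –OH group gives 10 carbons: the parent is decane.
The highest-priority functional group is an alcohol (–OH), so the name ends in -ol.
The numbering direction is chosen so that numbering from this end puts the hydroxyl group at C-3 rather than C-8.
With this numbering: the hydroxyl at C-3; an ethyl group at C-6; an iodo group at C-5.
The substituents are ordered alphabetically, ignoring any di-/tri- multipliers.
The name is 6-ethyl-5-iododecan-3-ol.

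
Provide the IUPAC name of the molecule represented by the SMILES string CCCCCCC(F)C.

2-fluorooctane

The longest continuous carbon chain has 8 atoms, so the parent hydride is octane.
Choose the numbering such that the substituent locant set {2} is lower than {7} at the first point of difference.
That gives a fluoro group at C-2.
Putting it together: 2-fluorooctane.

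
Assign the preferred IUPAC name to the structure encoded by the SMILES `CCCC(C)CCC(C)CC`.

3,6-dimethylnonane

The longest continuous carbon chain has 9 atoms, so the parent hydride is nonane.
Number the chain so that the substituent locant set {3,6} is lower than {4,7} at the first point of difference.
That gives methyl groups at C-3 and C-6.
Putting it together: 3,6-dimethylnonane.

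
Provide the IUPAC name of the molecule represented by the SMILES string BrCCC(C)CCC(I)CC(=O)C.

9-bromo-4-iodo-7-methylnonan-2-one

The longest carbon chain that includes the carbonyl has 9 carbons, so the parent hydride is nonane.
The highest-priority functional group is a ketone (C=O on an internal carbon), so the name ends in -one.
Number the chain so that numbering from this end puts the carbonyl group at C-2 rather than C-8.
With this numbering: the carbonyl at C-2; a bromo group at C-9; an iodo group at C-4; a methyl group at C-7.
The substituents are ordered alphabetically, ignoring any di-/tri- multipliers.
The name is 9-bromo-4-iodo-7-methylnonan-2-one.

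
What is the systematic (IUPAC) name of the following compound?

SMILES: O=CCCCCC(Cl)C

6-chloroheptanal

The longest chain bearing the –CHO group is 7 carbons long (heptane).
The principal characteristic group is an aldehyde (terminal –CHO), named with the suffix -al.
Number the chain so that the aldehyde carbon is C-1 by definition.
This places a chloro group at C-6.
The name is 6-chloroheptanal.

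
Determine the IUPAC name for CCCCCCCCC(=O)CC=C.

dodec-1-en-4-one

Counting along the main chain through the carbonyl and the multiple bond gives 12 carbons: the parent is dodecane.
The highest-priority functional group is a ketone (C=O on an internal carbon), so the name ends in -one.
A C=C double bond in the chain gives the infix -ene-.
Number the chain so that numbering from this end puts the carbonyl group at C-4 rather than C-9.
That gives the carbonyl at C-4; the double bond between C-1 and C-2.
Assembling the pieces gives dodec-1-en-4-one.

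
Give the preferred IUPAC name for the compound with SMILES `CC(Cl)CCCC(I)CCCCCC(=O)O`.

The longest carbon chain that includes the –COOH group has 12 carbons, so the parent hydride is dodecane.
The highest-priority functional group is a carboxylic acid (terminal –COOH), so the name ends in -oic acid.
The numbering direction is chosen so that the carboxylic acid carbon is C-1 by definition.
This places a chloro group at C-11; an iodo group at C-7.
The substituents are ordered alphabetically, ignoring any di-/tri- multipliers.
The name is 11-chloro-7-iodododecanoic acid.

11-chloro-7-iodododecanoic acid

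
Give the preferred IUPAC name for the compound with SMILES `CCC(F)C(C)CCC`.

The parent chain contains 7 carbons (heptane).
The numbering direction is chosen so that the substituent locant set {3,4} is lower than {4,5} at the first point of difference.
This places a fluoro group at C-3; a methyl group at C-4.
The substituents are ordered alphabetically, ignoring any di-/tri- multipliers.
Assembling the pieces gives 3-fluoro-4-methylheptane.

3-fluoro-4-methylheptane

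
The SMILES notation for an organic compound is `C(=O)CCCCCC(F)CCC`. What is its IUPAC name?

The longest carbon chain that includes the –CHO group has 10 carbons, so the parent hydride is decane.
The highest-priority functional group is an aldehyde (terminal –CHO), so the name ends in -al.
Choose the numbering such that the aldehyde carbon is C-1 by definition.
This places a fluoro group at C-7.
The name is 7-fluorodecanal.

7-fluorodecanal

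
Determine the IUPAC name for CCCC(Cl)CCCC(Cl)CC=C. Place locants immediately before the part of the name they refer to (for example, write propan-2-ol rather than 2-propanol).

4,8-dichloroundec-1-ene

Counting along the main chain through the multiple bond gives 11 carbons: the parent is undecane.
A C=C double bond in the chain gives the infix -ene-.
The numbering direction is chosen so that numbering from this end puts the double bond at C-1 rather than C-10.
That gives the double bond between C-1 and C-2; chloro groups at C-4 and C-8.
The name is 4,8-dichloroundec-1-ene.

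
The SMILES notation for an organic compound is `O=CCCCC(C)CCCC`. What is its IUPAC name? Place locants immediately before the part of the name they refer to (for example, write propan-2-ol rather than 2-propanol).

5-methylnonanal

The longest carbon chain that includes the –CHO group has 9 carbons, so the parent hydride is nonane.
The highest-priority functional group is an aldehyde (terminal –CHO), so the name ends in -al.
The numbering direction is chosen so that the aldehyde carbon is C-1 by definition.
That gives a methyl group at C-5.
The name is 5-methylnonanal.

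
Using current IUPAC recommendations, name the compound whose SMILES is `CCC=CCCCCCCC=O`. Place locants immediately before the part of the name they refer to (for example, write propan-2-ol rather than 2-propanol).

undec-8-enal

Counting along the main chain through the –CHO group and the multiple bond gives 11 carbons: the parent is undecane.
The highest-priority functional group is an aldehyde (terminal –CHO), so the name ends in -al.
The chain contains a C=C double bond, so the unsaturation ending is -ene.
Choose the numbering such that the aldehyde carbon is C-1 by definition.
This places the double bond between C-8 and C-9.
Assembling the pieces gives undec-8-enal.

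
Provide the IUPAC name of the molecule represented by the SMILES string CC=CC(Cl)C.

4-chloropent-2-ene

The longest chain bearing the multiple bond is 5 carbons long (pentane).
A C=C double bond in the chain gives the infix -ene-.
Choose the numbering such that numbering from this end puts the double bond at C-2 rather than C-3.
With this numbering: the double bond between C-2 and C-3; a chloro group at C-4.
Putting it together: 4-chloropent-2-ene.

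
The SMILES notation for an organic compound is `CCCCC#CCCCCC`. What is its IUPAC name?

Counting along the main chain through the multiple bond gives 11 carbons: the parent is undecane.
There is one C≡C triple bond, indicated by the ending -yne.
Choose the numbering such that numbering from this end puts the triple bond at C-5 rather than C-6.
With this numbering: the triple bond between C-5 and C-6.
Assembling the pieces gives undec-5-yne.

undec-5-yne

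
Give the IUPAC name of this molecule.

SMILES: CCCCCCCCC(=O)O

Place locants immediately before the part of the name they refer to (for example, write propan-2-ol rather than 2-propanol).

nonanoic acid

Counting along the main chain through the –COOH group gives 9 carbons: the parent is nonane.
The highest-priority functional group is a carboxylic acid (terminal –COOH), so the name ends in -oic acid.
Choose the numbering such that the carboxylic acid carbon is C-1 by definition.
Putting it together: nonanoic acid.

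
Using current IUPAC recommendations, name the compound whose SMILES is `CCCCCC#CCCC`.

dec-4-yne

The longest chain bearing the multiple bond is 10 carbons long (decane).
A C≡C triple bond in the chain gives the infix -yne-.
Choose the numbering such that numbering from this end puts the triple bond at C-4 rather than C-6.
With this numbering: the triple bond between C-4 and C-5.
Putting it together: dec-4-yne.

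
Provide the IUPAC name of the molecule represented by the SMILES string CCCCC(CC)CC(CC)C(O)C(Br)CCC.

4-bromo-6,8-diethyldodecan-5-ol

The longest carbon chain that includes the –OH group has 12 carbons, so the parent hydride is dodecane.
The highest-priority functional group is an alcohol (–OH), so the name ends in -ol.
Choose the numbering such that numbering from this end puts the hydroxyl group at C-5 rather than C-8.
This places the hydroxyl at C-5; a bromo group at C-4; ethyl groups at C-6 and C-8.
Prefixes are listed alphabetically: bromo, ethyl.
Assembling the pieces gives 4-bromo-6,8-diethyldodecan-5-ol.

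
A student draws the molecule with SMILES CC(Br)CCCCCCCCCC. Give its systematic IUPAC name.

2-bromododecane

The parent chain contains 12 carbons (dodecane).
Number the chain so that the substituent locant set {2} is lower than {11} at the first point of difference.
This places a bromo group at C-2.
Assembling the pieces gives 2-bromododecane.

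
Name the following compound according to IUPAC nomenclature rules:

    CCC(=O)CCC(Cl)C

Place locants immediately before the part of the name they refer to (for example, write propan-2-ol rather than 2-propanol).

6-chloroheptan-3-one

The longest carbon chain that includes the carbonyl has 7 carbons, so the parent hydride is heptane.
The highest-priority functional group is a ketone (C=O on an internal carbon), so the name ends in -one.
The numbering direction is chosen so that numbering from this end puts the carbonyl group at C-3 rather than C-5.
That gives the carbonyl at C-3; a chloro group at C-6.
The name is 6-chloroheptan-3-one.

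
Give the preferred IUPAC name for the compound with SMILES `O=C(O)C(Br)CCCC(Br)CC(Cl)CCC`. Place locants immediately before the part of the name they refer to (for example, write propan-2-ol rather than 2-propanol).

2,6-dibromo-8-chloroundecanoic acid

Counting along the main chain through the –COOH group gives 11 carbons: the parent is undecane.
A carboxylic acid (terminal –COOH) is the principal characteristic group, giving the suffix -oic acid.
Number the chain so that the carboxylic acid carbon is C-1 by definition.
With this numbering: bromo groups at C-2 and C-6; a chloro group at C-8.
Prefixes are listed alphabetically: bromo, chloro.
The name is 2,6-dibromo-8-chloroundecanoic acid.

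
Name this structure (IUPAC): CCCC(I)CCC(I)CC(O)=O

3,6-diiodononanoic acid

The longest carbon chain that includes the –COOH group has 9 carbons, so the parent hydride is nonane.
The highest-priority functional group is a carboxylic acid (terminal –COOH), so the name ends in -oic acid.
Choose the numbering such that the carboxylic acid carbon is C-1 by definition.
This places iodo groups at C-3 and C-6.
The name is 3,6-diiodononanoic acid.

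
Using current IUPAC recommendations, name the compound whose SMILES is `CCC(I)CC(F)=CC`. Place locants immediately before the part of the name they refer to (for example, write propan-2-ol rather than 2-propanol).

The longest carbon chain that includes the multiple bond has 7 carbons, so the parent hydride is heptane.
The chain contains a C=C double bond, so the unsaturation ending is -ene.
Choose the numbering such that numbering from this end puts the double bond at C-2 rather than C-5.
This places the double bond between C-2 and C-3; a fluoro group at C-3; an iodo group at C-5.
The substituents are ordered alphabetically, ignoring any di-/tri- multipliers.
Assembling the pieces gives 3-fluoro-5-iodohept-2-ene.

3-fluoro-5-iodohept-2-ene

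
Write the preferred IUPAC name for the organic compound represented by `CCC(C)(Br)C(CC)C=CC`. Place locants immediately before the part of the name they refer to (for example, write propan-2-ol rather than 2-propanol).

5-bromo-4-ethyl-5-methylhept-2-ene

Counting along the main chain through the multiple bond gives 7 carbons: the parent is heptane.
The chain contains a C=C double bond, so the unsaturation ending is -ene.
Choose the numbering such that numbering from this end puts the double bond at C-2 rather than C-5.
With this numbering: the double bond between C-2 and C-3; a bromo group at C-5; an ethyl group at C-4; a methyl group at C-5.
Prefixes are listed alphabetically: bromo, ethyl, methyl.
The name is 5-bromo-4-ethyl-5-methylhept-2-ene.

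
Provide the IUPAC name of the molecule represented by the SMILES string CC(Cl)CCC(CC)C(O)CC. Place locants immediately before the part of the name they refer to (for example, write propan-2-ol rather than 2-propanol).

The longest chain bearing the –OH group is 8 carbons long (octane).
An alcohol (–OH) is the principal characteristic group, giving the suffix -ol.
The numbering direction is chosen so that numbering from this end puts the hydroxyl group at C-3 rather than C-6.
That gives the hydroxyl at C-3; a chloro group at C-7; an ethyl group at C-4.
The substituents are ordered alphabetically, ignoring any di-/tri- multipliers.
The name is 7-chloro-4-ethyloctan-3-ol.

7-chloro-4-ethyloctan-3-ol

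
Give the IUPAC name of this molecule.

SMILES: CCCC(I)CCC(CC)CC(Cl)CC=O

3-chloro-5-ethyl-8-iodoundecanal

The longest chain bearing the –CHO group is 11 carbons long (undecane).
The principal characteristic group is an aldehyde (terminal –CHO), named with the suffix -al.
The numbering direction is chosen so that the aldehyde carbon is C-1 by definition.
With this numbering: a chloro group at C-3; an ethyl group at C-5; an iodo group at C-8.
Substituent prefixes are cited in alphabetical order (multiplying prefixes like di-/tri- are ignored for ordering).
Putting it together: 3-chloro-5-ethyl-8-iodoundecanal.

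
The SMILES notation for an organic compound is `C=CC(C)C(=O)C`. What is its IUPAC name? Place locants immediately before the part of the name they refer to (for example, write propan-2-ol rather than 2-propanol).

The longest chain bearing the carbonyl and the multiple bond is 5 carbons long (pentane).
A ketone (C=O on an internal carbon) is the principal characteristic group, giving the suffix -one.
The chain contains a C=C double bond, so the unsaturation ending is -ene.
The numbering direction is chosen so that numbering from this end puts the carbonyl group at C-2 rather than C-4.
With this numbering: the carbonyl at C-2; the double bond between C-4 and C-5; a methyl group at C-3.
Putting it together: 3-methylpent-4-en-2-one.

3-methylpent-4-en-2-one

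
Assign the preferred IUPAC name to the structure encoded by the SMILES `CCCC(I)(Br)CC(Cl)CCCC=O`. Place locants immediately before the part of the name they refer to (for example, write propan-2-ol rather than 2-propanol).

The longest chain bearing the –CHO group is 10 carbons long (decane).
The highest-priority functional group is an aldehyde (terminal –CHO), so the name ends in -al.
Number the chain so that the aldehyde carbon is C-1 by definition.
With this numbering: a bromo group at C-7; a chloro group at C-5; an iodo group at C-7.
The substituents are ordered alphabetically, ignoring any di-/tri- multipliers.
Assembling the pieces gives 7-bromo-5-chloro-7-iododecanal.

7-bromo-5-chloro-7-iododecanal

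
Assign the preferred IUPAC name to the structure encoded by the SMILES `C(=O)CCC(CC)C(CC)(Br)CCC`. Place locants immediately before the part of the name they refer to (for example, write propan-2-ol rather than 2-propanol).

The longest carbon chain that includes the –CHO group has 8 carbons, so the parent hydride is octane.
The principal characteristic group is an aldehyde (terminal –CHO), named with the suffix -al.
The numbering direction is chosen so that the aldehyde carbon is C-1 by definition.
With this numbering: a bromo group at C-5; ethyl groups at C-4 and C-5.
Substituent prefixes are cited in alphabetical order (multiplying prefixes like di-/tri- are ignored for ordering).
Assembling the pieces gives 5-bromo-4,5-diethyloctanal.

5-bromo-4,5-diethyloctanal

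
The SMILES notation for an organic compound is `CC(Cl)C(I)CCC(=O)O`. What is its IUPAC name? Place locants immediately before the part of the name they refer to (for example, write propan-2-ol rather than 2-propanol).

Counting along the main chain through the –COOH group gives 6 carbons: the parent is hexane.
The highest-priority functional group is a carboxylic acid (terminal –COOH), so the name ends in -oic acid.
Number the chain so that the carboxylic acid carbon is C-1 by definition.
With this numbering: a chloro group at C-5; an iodo group at C-4.
The substituents are ordered alphabetically, ignoring any di-/tri- multipliers.
Putting it together: 5-chloro-4-iodohexanoic acid.

5-chloro-4-iodohexanoic acid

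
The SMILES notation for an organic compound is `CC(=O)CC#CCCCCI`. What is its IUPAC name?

The longest carbon chain that includes the carbonyl and the multiple bond has 9 carbons, so the parent hydride is nonane.
The highest-priority functional group is a ketone (C=O on an internal carbon), so the name ends in -one.
The chain contains a C≡C triple bond, so the unsaturation ending is -yne.
The numbering direction is chosen so that numbering from this end puts the carbonyl group at C-2 rather than C-8.
This places the carbonyl at C-2; the triple bond between C-4 and C-5; an iodo group at C-9.
Putting it together: 9-iodonon-4-yn-2-one.

9-iodonon-4-yn-2-one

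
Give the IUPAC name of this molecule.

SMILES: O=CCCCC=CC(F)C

7-fluorooct-5-enal

The longest chain bearing the –CHO group and the multiple bond is 8 carbons long (octane).
The principal characteristic group is an aldehyde (terminal –CHO), named with the suffix -al.
There is one C=C double bond, indicated by the ending -ene.
The numbering direction is chosen so that the aldehyde carbon is C-1 by definition.
That gives the double bond between C-5 and C-6; a fluoro group at C-7.
Assembling the pieces gives 7-fluorooct-5-enal.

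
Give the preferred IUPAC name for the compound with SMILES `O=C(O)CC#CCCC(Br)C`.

The longest chain bearing the –COOH group and the multiple bond is 8 carbons long (octane).
The highest-priority functional group is a carboxylic acid (terminal –COOH), so the name ends in -oic acid.
The chain contains a C≡C triple bond, so the unsaturation ending is -yne.
Choose the numbering such that the carboxylic acid carbon is C-1 by definition.
This places the triple bond between C-3 and C-4; a bromo group at C-7.
Assembling the pieces gives 7-bromooct-3-ynoic acid.

7-bromooct-3-ynoic acid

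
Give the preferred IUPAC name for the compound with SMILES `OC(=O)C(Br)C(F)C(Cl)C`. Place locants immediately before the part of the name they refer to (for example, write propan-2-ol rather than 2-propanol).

The longest chain bearing the –COOH group is 5 carbons long (pentane).
The highest-priority functional group is a carboxylic acid (terminal –COOH), so the name ends in -oic acid.
Choose the numbering such that the carboxylic acid carbon is C-1 by definition.
With this numbering: a bromo group at C-2; a chloro group at C-4; a fluoro group at C-3.
Substituent prefixes are cited in alphabetical order (multiplying prefixes like di-/tri- are ignored for ordering).
Putting it together: 2-bromo-4-chloro-3-fluoropentanoic acid.

2-bromo-4-chloro-3-fluoropentanoic acid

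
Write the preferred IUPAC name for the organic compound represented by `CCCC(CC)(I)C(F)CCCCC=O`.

Counting along the main chain through the –CHO group gives 10 carbons: the parent is decane.
An aldehyde (terminal –CHO) is the principal characteristic group, giving the suffix -al.
The numbering direction is chosen so that the aldehyde carbon is C-1 by definition.
With this numbering: an ethyl group at C-7; a fluoro group at C-6; an iodo group at C-7.
Prefixes are listed alphabetically: ethyl, fluoro, iodo.
Assembling the pieces gives 7-ethyl-6-fluoro-7-iododecanal.

7-ethyl-6-fluoro-7-iododecanal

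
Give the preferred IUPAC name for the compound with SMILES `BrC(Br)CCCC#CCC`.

The longest carbon chain that includes the multiple bond has 8 carbons, so the parent hydride is octane.
The chain contains a C≡C triple bond, so the unsaturation ending is -yne.
The numbering direction is chosen so that numbering from this end puts the triple bond at C-3 rather than C-5.
This places the triple bond between C-3 and C-4; two bromo groups at C-8.
The name is 8,8-dibromooct-3-yne.

8,8-dibromooct-3-yne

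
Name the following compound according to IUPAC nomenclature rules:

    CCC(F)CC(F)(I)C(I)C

The longest continuous carbon chain has 7 atoms, so the parent hydride is heptane.
The numbering direction is chosen so that the substituent locant set {2,3,3,5} is lower than {3,5,5,6} at the first point of difference.
This places fluoro groups at C-3 and C-5; iodo groups at C-2 and C-3.
The substituents are ordered alphabetically, ignoring any di-/tri- multipliers.
Assembling the pieces gives 3,5-difluoro-2,3-diiodoheptane.

3,5-difluoro-2,3-diiodoheptane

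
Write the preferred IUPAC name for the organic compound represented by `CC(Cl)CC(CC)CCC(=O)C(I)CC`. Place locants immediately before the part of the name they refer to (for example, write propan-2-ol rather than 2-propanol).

9-chloro-7-ethyl-3-iododecan-4-one

The longest chain bearing the carbonyl is 10 carbons long (decane).
The highest-priority functional group is a ketone (C=O on an internal carbon), so the name ends in -one.
Number the chain so that numbering from this end puts the carbonyl group at C-4 rather than C-7.
That gives the carbonyl at C-4; a chloro group at C-9; an ethyl group at C-7; an iodo group at C-3.
Prefixes are listed alphabetically: chloro, ethyl, iodo.
The name is 9-chloro-7-ethyl-3-iododecan-4-one.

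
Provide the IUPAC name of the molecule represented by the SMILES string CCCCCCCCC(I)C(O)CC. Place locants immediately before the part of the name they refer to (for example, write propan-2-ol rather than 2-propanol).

4-iodododecan-3-ol

The longest chain bearing the –OH group is 12 carbons long (dodecane).
The highest-priority functional group is an alcohol (–OH), so the name ends in -ol.
The numbering direction is chosen so that numbering from this end puts the hydroxyl group at C-3 rather than C-10.
This places the hydroxyl at C-3; an iodo group at C-4.
Putting it together: 4-iodododecan-3-ol.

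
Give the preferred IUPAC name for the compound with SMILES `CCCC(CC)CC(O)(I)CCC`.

6-ethyl-4-iodononan-4-ol

Counting along the main chain through the –OH group gives 9 carbons: the parent is nonane.
An alcohol (–OH) is the principal characteristic group, giving the suffix -ol.
Choose the numbering such that numbering from this end puts the hydroxyl group at C-4 rather than C-6.
With this numbering: the hydroxyl at C-4; an ethyl group at C-6; an iodo group at C-4.
Prefixes are listed alphabetically: ethyl, iodo.
Assembling the pieces gives 6-ethyl-4-iodononan-4-ol.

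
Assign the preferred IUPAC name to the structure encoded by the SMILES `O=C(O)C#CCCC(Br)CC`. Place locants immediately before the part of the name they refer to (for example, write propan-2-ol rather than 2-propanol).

Counting along the main chain through the –COOH group and the multiple bond gives 8 carbons: the parent is octane.
The principal characteristic group is a carboxylic acid (terminal –COOH), named with the suffix -oic acid.
There is one C≡C triple bond, indicated by the ending -yne.
Choose the numbering such that the carboxylic acid carbon is C-1 by definition.
That gives the triple bond between C-2 and C-3; a bromo group at C-6.
Putting it together: 6-bromooct-2-ynoic acid.

6-bromooct-2-ynoic acid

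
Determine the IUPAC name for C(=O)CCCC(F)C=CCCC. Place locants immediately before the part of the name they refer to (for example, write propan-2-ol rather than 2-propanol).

5-fluorodec-6-enal

The longest chain bearing the –CHO group and the multiple bond is 10 carbons long (decane).
The principal characteristic group is an aldehyde (terminal –CHO), named with the suffix -al.
There is one C=C double bond, indicated by the ending -ene.
The numbering direction is chosen so that the aldehyde carbon is C-1 by definition.
That gives the double bond between C-6 and C-7; a fluoro group at C-5.
The name is 5-fluorodec-6-enal.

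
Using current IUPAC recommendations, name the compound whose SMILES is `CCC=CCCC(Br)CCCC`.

7-bromoundec-3-ene

Counting along the main chain through the multiple bond gives 11 carbons: the parent is undecane.
The chain contains a C=C double bond, so the unsaturation ending is -ene.
Choose the numbering such that numbering from this end puts the double bond at C-3 rather than C-8.
This places the double bond between C-3 and C-4; a bromo group at C-7.
Putting it together: 7-bromoundec-3-ene.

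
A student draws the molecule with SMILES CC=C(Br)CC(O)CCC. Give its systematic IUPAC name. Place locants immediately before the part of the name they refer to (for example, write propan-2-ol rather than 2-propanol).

The longest carbon chain that includes the –OH group and the multiple bond has 8 carbons, so the parent hydride is octane.
The highest-priority functional group is an alcohol (–OH), so the name ends in -ol.
The chain contains a C=C double bond, so the unsaturation ending is -ene.
Choose the numbering such that numbering from this end puts the hydroxyl group at C-4 rather than C-5.
This places the hydroxyl at C-4; the double bond between C-6 and C-7; a bromo group at C-6.
The name is 6-bromooct-6-en-4-ol.

6-bromooct-6-en-4-ol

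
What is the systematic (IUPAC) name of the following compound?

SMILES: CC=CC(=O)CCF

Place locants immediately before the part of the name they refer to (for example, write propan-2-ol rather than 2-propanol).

1-fluorohex-4-en-3-one

The longest carbon chain that includes the carbonyl and the multiple bond has 6 carbons, so the parent hydride is hexane.
The highest-priority functional group is a ketone (C=O on an internal carbon), so the name ends in -one.
There is one C=C double bond, indicated by the ending -ene.
Number the chain so that numbering from this end puts the carbonyl group at C-3 rather than C-4.
This places the carbonyl at C-3; the double bond between C-4 and C-5; a fluoro group at C-1.
Putting it together: 1-fluorohex-4-en-3-one.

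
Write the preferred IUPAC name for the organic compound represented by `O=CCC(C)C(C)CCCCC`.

The longest chain bearing the –CHO group is 9 carbons long (nonane).
The principal characteristic group is an aldehyde (terminal –CHO), named with the suffix -al.
Number the chain so that the aldehyde carbon is C-1 by definition.
That gives methyl groups at C-3 and C-4.
Putting it together: 3,4-dimethylnonanal.

3,4-dimethylnonanal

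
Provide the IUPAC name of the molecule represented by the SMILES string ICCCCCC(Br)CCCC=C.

6-bromo-11-iodoundec-1-ene

The longest carbon chain that includes the multiple bond has 11 carbons, so the parent hydride is undecane.
There is one C=C double bond, indicated by the ending -ene.
The numbering direction is chosen so that numbering from this end puts the double bond at C-1 rather than C-10.
That gives the double bond between C-1 and C-2; a bromo group at C-6; an iodo group at C-11.
The substituents are ordered alphabetically, ignoring any di-/tri- multipliers.
Putting it together: 6-bromo-11-iodoundec-1-ene.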